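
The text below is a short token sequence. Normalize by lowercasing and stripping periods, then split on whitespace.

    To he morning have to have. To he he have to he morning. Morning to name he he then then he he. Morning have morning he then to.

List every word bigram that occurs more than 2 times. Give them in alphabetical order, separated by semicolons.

Bigram counts meeting the condition (more than 2 times):
  have to: 3
  he he: 3
  he morning: 3
  to he: 3

have to; he he; he morning; to he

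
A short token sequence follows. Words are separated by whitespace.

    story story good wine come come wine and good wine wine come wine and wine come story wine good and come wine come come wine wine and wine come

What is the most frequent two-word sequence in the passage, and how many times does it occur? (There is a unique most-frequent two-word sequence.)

"wine come", 5 times

Bigram frequencies (highest first):
  wine come: 5
  come wine: 4
  wine and: 3
  good wine: 2
  come come: 2
  wine wine: 2
  … (9 more, each ≤ 2)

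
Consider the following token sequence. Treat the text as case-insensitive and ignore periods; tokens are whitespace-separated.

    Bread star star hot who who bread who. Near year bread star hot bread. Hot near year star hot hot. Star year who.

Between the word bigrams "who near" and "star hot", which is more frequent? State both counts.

"star hot" (3 vs 1)

"who near": 1 occurrence
"star hot": 3 occurrences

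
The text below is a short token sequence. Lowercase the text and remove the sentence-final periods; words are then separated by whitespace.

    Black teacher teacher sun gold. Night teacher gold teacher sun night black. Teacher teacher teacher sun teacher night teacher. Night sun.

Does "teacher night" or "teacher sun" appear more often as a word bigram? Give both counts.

"teacher night": 2 occurrences
"teacher sun": 3 occurrences

"teacher sun" (3 vs 2)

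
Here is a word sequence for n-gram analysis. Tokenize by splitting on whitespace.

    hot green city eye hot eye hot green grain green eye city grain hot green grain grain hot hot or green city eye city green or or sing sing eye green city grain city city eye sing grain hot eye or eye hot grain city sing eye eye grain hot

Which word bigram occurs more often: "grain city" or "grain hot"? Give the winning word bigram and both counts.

"grain city": 2 occurrences
"grain hot": 4 occurrences

"grain hot" (4 vs 2)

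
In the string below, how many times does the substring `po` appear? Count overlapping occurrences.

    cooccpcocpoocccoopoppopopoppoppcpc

Sliding a length-2 window over the 34 characters (33 positions):
  position 10–11: po
  position 18–19: po
  position 21–22: po
  position 23–24: po
  position 25–26: po
  position 28–29: po

6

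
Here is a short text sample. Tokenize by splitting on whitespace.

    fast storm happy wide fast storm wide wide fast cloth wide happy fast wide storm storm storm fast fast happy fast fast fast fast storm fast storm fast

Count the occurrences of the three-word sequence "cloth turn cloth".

0

Scanning the 26 overlapping trigram windows for "cloth turn cloth":
  (none found)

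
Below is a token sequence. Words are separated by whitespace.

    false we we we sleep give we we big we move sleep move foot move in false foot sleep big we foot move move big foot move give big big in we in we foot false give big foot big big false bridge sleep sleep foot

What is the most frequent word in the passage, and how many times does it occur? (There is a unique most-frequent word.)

Unigram frequencies (highest first):
  we: 9
  big: 8
  foot: 7
  move: 6
  sleep: 5
  false: 4
  … (3 more, each ≤ 3)

"we", 9 times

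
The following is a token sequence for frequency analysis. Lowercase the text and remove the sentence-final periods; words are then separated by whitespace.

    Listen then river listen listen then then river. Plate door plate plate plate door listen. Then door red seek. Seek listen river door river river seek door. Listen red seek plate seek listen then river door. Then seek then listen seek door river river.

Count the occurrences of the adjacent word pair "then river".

Scanning the 43 overlapping bigram windows for "then river":
  position 2–3: then river
  position 7–8: then river
  position 34–35: then river

3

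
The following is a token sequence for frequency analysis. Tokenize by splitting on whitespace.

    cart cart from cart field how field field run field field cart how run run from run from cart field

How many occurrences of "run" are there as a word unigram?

4

Scanning the 20 tokens for "run":
  position 9: run
  position 14: run
  position 15: run
  position 17: run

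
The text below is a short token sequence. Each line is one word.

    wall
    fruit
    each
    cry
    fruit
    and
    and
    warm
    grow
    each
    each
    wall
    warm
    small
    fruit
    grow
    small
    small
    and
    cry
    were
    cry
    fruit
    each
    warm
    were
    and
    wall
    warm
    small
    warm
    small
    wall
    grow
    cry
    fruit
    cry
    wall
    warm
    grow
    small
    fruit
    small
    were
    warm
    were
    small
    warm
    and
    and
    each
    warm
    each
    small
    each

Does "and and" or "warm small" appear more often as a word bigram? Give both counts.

"and and": 2 occurrences
"warm small": 3 occurrences

"warm small" (3 vs 2)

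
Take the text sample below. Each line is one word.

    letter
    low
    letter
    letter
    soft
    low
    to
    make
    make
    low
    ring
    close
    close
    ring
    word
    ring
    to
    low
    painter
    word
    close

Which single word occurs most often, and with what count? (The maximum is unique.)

"low", 4 times

Unigram frequencies (highest first):
  low: 4
  letter: 3
  ring: 3
  close: 3
  to: 2
  make: 2
  … (3 more, each ≤ 2)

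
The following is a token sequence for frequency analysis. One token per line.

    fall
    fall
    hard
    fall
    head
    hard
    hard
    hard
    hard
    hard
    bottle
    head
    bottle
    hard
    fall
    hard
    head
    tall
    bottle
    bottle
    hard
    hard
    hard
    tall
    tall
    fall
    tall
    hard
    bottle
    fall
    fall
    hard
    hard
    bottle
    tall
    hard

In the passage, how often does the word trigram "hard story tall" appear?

Scanning the 34 overlapping trigram windows for "hard story tall":
  (none found)

0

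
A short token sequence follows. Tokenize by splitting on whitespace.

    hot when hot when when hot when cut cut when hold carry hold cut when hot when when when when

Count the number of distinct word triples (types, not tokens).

14

20 tokens → 18 trigram windows in total.
Repeated trigrams (each contributes count−1 duplicates):
  when hot when: 3
  hot when when: 2
  when when when: 2
4 duplicate windows → 18 − 4 = 14 distinct.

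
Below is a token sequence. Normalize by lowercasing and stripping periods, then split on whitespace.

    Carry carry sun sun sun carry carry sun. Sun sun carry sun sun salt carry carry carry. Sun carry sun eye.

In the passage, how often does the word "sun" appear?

Scanning the 21 tokens for "sun":
  position 3: sun
  position 4: sun
  position 5: sun
  position 8: sun
  position 9: sun
  position 10: sun
  position 12: sun
  position 13: sun
  position 18: sun
  position 20: sun

10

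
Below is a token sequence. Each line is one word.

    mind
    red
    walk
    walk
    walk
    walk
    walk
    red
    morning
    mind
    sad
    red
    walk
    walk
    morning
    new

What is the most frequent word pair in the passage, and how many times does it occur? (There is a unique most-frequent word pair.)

Bigram frequencies (highest first):
  walk walk: 5
  red walk: 2
  mind red: 1
  walk red: 1
  red morning: 1
  morning mind: 1
  … (4 more, each ≤ 1)

"walk walk", 5 times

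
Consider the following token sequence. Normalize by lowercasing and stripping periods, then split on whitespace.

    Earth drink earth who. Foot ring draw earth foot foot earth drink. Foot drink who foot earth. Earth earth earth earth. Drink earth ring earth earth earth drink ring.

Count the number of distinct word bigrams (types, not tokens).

17

29 tokens → 28 bigram windows in total.
Repeated bigrams (each contributes count−1 duplicates):
  earth earth: 6
  earth drink: 4
  drink earth: 2
  foot earth: 2
  who foot: 2
11 duplicate windows → 28 − 11 = 17 distinct.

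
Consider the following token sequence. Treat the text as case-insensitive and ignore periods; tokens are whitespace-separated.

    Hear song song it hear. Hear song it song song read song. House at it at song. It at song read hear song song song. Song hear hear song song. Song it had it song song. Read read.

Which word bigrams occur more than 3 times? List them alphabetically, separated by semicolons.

Bigram counts meeting the condition (more than 3 times):
  hear song: 4
  song it: 4
  song song: 8

hear song; song it; song song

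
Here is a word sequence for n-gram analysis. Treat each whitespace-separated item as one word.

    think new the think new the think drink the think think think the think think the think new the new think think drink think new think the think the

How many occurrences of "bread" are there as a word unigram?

0

Scanning the 29 tokens for "bread":
  (none found)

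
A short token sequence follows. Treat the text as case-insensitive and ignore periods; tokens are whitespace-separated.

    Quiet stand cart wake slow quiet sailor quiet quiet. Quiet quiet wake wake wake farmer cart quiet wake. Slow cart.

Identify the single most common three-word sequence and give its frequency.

"quiet quiet quiet", 2 times

Trigram frequencies (highest first):
  quiet quiet quiet: 2
  quiet stand cart: 1
  stand cart wake: 1
  cart wake slow: 1
  wake slow quiet: 1
  slow quiet sailor: 1
  … (11 more, each ≤ 1)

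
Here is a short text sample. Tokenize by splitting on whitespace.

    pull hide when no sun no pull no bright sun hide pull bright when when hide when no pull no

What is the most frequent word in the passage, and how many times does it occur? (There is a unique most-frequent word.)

"no", 5 times

Unigram frequencies (highest first):
  no: 5
  pull: 4
  when: 4
  hide: 3
  sun: 2
  bright: 2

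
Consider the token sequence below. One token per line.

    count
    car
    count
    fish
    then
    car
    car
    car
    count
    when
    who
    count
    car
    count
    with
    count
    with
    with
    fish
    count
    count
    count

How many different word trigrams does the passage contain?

22 tokens → 20 trigram windows in total.
Repeated trigrams (each contributes count−1 duplicates):
  count car count: 2
1 duplicate windows → 20 − 1 = 19 distinct.

19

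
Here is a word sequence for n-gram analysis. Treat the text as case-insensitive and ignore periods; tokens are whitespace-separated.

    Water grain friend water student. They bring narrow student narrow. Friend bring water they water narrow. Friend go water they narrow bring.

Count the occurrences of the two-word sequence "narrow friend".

2

Scanning the 21 overlapping bigram windows for "narrow friend":
  position 10–11: narrow friend
  position 16–17: narrow friend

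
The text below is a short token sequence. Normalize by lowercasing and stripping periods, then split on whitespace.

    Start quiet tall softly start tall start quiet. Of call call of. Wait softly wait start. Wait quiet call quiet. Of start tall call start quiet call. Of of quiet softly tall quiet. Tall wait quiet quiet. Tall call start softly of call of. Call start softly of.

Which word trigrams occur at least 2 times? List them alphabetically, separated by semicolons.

Trigram counts meeting the condition (at least 2 times):
  call start softly: 2
  start softly of: 2
  tall call start: 2

call start softly; start softly of; tall call start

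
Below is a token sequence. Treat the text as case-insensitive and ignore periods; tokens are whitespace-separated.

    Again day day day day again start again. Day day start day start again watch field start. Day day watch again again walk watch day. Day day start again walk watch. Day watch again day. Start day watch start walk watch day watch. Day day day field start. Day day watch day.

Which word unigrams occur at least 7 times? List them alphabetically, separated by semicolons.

Unigram counts meeting the condition (at least 7 times):
  again: 8
  day: 22
  start: 8
  watch: 9

again; day; start; watch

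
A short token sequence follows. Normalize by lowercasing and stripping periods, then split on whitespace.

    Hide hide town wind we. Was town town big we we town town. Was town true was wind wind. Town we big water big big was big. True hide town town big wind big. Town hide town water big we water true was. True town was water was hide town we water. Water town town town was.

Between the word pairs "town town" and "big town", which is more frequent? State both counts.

"town town": 5 occurrences
"big town": 1 occurrence

"town town" (5 vs 1)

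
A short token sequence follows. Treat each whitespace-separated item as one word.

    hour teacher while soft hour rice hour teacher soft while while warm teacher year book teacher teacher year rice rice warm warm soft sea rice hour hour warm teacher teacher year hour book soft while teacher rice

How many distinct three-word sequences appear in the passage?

37 tokens → 35 trigram windows in total.
Repeated trigrams (each contributes count−1 duplicates):
  teacher teacher year: 2
1 duplicate windows → 35 − 1 = 34 distinct.

34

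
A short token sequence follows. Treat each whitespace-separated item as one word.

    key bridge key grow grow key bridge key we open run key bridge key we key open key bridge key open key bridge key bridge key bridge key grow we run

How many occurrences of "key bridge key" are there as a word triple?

Scanning the 29 overlapping trigram windows for "key bridge key":
  position 1–3: key bridge key
  position 6–8: key bridge key
  position 12–14: key bridge key
  position 18–20: key bridge key
  position 22–24: key bridge key
  position 24–26: key bridge key
  position 26–28: key bridge key

7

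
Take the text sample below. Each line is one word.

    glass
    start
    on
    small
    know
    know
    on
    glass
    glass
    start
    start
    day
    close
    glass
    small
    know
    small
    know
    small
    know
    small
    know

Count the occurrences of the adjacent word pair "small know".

5

Scanning the 21 overlapping bigram windows for "small know":
  position 4–5: small know
  position 15–16: small know
  position 17–18: small know
  position 19–20: small know
  position 21–22: small know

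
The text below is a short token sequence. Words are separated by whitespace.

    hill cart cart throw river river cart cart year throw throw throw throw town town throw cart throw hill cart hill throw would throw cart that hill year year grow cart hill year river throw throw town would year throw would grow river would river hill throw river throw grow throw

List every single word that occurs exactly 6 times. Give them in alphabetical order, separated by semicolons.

hill; river

Unigram counts meeting the condition (exactly 6 times):
  hill: 6
  river: 6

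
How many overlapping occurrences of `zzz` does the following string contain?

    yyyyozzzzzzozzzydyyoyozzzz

Sliding a length-3 window over the 26 characters (24 positions):
  position 6–8: zzz
  position 7–9: zzz
  position 8–10: zzz
  position 9–11: zzz
  position 13–15: zzz
  position 23–25: zzz
  position 24–26: zzz

7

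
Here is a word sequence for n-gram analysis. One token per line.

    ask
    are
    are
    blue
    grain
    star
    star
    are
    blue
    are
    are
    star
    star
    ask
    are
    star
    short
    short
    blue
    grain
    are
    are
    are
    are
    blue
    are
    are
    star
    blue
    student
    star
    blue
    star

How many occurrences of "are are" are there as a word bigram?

Scanning the 32 overlapping bigram windows for "are are":
  position 2–3: are are
  position 10–11: are are
  position 21–22: are are
  position 22–23: are are
  position 23–24: are are
  position 26–27: are are

6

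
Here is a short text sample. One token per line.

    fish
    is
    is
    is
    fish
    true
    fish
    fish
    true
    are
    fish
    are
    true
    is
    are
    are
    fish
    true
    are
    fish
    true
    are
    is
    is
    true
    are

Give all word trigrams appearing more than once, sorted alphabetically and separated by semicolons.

are fish true; fish true are; true are fish

Trigram counts meeting the condition (more than once):
  are fish true: 2
  fish true are: 3
  true are fish: 2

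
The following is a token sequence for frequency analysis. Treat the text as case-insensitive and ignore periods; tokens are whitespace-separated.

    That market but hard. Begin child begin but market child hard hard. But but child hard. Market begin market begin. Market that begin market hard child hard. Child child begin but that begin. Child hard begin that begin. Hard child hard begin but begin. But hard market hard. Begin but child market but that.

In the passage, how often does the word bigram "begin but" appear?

5

Scanning the 53 overlapping bigram windows for "begin but":
  position 7–8: begin but
  position 30–31: begin but
  position 42–43: begin but
  position 44–45: begin but
  position 49–50: begin but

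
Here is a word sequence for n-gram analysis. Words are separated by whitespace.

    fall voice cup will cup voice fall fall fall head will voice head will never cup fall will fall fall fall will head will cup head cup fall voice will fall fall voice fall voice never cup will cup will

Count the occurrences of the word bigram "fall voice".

4

Scanning the 39 overlapping bigram windows for "fall voice":
  position 1–2: fall voice
  position 28–29: fall voice
  position 32–33: fall voice
  position 34–35: fall voice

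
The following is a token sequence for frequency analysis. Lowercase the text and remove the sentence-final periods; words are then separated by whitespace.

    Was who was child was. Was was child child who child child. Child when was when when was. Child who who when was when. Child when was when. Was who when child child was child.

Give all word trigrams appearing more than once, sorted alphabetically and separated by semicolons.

child when was; when was when

Trigram counts meeting the condition (more than once):
  child when was: 2
  when was when: 3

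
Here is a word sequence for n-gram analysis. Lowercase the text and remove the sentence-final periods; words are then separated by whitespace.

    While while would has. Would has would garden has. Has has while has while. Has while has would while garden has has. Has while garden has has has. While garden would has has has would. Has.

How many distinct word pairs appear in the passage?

12

36 tokens → 35 bigram windows in total.
Repeated bigrams (each contributes count−1 duplicates):
  has has: 8
  has while: 5
  has would: 4
  would has: 4
  garden has: 3
  while garden: 3
  while has: 3
23 duplicate windows → 35 − 23 = 12 distinct.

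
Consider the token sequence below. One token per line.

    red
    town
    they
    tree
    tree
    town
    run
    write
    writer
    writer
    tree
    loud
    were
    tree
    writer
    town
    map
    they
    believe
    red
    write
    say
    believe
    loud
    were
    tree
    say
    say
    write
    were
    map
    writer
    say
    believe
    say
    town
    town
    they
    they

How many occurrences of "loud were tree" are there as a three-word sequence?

Scanning the 37 overlapping trigram windows for "loud were tree":
  position 12–14: loud were tree
  position 24–26: loud were tree

2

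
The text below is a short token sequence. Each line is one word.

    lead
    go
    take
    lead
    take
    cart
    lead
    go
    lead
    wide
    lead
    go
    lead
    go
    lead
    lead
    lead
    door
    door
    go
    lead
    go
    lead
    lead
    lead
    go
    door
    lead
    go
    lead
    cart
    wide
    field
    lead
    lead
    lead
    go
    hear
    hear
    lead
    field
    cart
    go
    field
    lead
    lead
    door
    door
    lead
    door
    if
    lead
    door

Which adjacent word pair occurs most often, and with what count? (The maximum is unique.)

Bigram frequencies (highest first):
  lead go: 8
  lead lead: 7
  go lead: 6
  lead door: 4
  door door: 2
  door lead: 2
  … (22 more, each ≤ 2)

"lead go", 8 times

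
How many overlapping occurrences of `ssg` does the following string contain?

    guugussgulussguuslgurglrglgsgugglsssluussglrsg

3

Sliding a length-3 window over the 46 characters (44 positions):
  position 6–8: ssg
  position 12–14: ssg
  position 40–42: ssg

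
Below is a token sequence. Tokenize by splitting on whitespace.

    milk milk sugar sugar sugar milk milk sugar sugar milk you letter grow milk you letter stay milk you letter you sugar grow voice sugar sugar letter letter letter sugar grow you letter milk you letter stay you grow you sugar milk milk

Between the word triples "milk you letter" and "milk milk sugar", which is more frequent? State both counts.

"milk you letter" (4 vs 2)

"milk you letter": 4 occurrences
"milk milk sugar": 2 occurrences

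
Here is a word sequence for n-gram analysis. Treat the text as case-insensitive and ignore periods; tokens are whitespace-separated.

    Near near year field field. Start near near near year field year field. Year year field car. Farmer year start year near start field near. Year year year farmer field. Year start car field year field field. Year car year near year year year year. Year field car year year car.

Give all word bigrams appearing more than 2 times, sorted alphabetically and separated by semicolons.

Bigram counts meeting the condition (more than 2 times):
  field year: 5
  near near: 3
  near year: 4
  year field: 6
  year year: 8

field year; near near; near year; year field; year year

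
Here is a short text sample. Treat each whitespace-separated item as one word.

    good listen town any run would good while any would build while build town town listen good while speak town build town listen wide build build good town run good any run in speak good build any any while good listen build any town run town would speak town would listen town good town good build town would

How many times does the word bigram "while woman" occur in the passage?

0

Scanning the 57 overlapping bigram windows for "while woman":
  (none found)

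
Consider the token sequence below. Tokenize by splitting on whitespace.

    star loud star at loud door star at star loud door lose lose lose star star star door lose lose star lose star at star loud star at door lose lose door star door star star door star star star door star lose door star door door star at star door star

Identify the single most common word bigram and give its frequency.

"door star", 8 times

Bigram frequencies (highest first):
  door star: 8
  star door: 6
  star at: 5
  star star: 5
  lose lose: 4
  star loud: 3
  … (10 more, each ≤ 3)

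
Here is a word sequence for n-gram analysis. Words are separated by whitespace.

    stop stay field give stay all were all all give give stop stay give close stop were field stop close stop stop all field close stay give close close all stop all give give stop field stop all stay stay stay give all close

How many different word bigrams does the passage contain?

31

44 tokens → 43 bigram windows in total.
Repeated bigrams (each contributes count−1 duplicates):
  stay give: 3
  stop all: 3
  all give: 2
  close stop: 2
  field stop: 2
  give close: 2
  give give: 2
  give stop: 2
  … (2 more repeated)
12 duplicate windows → 43 − 12 = 31 distinct.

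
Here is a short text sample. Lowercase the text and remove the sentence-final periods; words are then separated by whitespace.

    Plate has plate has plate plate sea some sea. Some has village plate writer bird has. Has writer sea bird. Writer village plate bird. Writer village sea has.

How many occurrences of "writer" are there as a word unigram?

Scanning the 28 tokens for "writer":
  position 14: writer
  position 18: writer
  position 21: writer
  position 25: writer

4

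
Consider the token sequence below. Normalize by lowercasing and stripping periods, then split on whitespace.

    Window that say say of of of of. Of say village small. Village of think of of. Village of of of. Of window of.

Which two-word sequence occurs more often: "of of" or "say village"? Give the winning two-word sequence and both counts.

"of of": 8 occurrences
"say village": 1 occurrence

"of of" (8 vs 1)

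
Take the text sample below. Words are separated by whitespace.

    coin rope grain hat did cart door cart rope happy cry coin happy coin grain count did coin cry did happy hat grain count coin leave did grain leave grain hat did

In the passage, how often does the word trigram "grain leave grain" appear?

1

Scanning the 30 overlapping trigram windows for "grain leave grain":
  position 28–30: grain leave grain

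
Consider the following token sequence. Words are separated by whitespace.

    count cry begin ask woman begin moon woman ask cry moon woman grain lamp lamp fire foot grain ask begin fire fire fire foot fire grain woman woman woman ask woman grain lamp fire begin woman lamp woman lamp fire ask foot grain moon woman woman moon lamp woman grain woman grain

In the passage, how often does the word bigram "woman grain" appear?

4

Scanning the 51 overlapping bigram windows for "woman grain":
  position 12–13: woman grain
  position 31–32: woman grain
  position 49–50: woman grain
  position 51–52: woman grain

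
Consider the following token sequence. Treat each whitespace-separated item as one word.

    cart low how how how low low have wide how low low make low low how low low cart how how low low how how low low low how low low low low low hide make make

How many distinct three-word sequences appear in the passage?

37 tokens → 35 trigram windows in total.
Repeated trigrams (each contributes count−1 duplicates):
  how low low: 6
  low low low: 4
  how how low: 3
  low low how: 3
  low how how: 2
  low how low: 2
14 duplicate windows → 35 − 14 = 21 distinct.

21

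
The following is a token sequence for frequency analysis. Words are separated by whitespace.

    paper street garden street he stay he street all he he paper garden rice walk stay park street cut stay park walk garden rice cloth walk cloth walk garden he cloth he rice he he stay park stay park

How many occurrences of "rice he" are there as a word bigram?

1

Scanning the 38 overlapping bigram windows for "rice he":
  position 33–34: rice he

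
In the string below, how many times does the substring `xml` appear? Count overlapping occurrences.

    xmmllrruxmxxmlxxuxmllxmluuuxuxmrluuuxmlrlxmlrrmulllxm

5

Sliding a length-3 window over the 53 characters (51 positions):
  position 12–14: xml
  position 18–20: xml
  position 22–24: xml
  position 37–39: xml
  position 42–44: xml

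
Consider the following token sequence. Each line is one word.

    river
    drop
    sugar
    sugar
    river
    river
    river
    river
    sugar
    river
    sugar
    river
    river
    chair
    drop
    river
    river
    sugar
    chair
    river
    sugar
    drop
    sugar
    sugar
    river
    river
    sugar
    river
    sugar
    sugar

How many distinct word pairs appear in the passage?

12

30 tokens → 29 bigram windows in total.
Repeated bigrams (each contributes count−1 duplicates):
  river river: 6
  river sugar: 6
  sugar river: 5
  sugar sugar: 3
  drop sugar: 2
17 duplicate windows → 29 − 17 = 12 distinct.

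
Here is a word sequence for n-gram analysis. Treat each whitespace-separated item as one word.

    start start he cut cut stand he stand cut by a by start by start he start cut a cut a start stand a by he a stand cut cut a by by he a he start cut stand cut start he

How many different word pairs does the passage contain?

26

42 tokens → 41 bigram windows in total.
Repeated bigrams (each contributes count−1 duplicates):
  a by: 3
  cut a: 3
  stand cut: 3
  start he: 3
  by he: 2
  by start: 2
  cut cut: 2
  cut stand: 2
  … (3 more repeated)
15 duplicate windows → 41 − 15 = 26 distinct.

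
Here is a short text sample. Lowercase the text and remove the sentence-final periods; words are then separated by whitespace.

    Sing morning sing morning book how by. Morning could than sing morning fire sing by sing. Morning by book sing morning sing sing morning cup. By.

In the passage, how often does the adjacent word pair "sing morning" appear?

Scanning the 25 overlapping bigram windows for "sing morning":
  position 1–2: sing morning
  position 3–4: sing morning
  position 11–12: sing morning
  position 16–17: sing morning
  position 20–21: sing morning
  position 23–24: sing morning

6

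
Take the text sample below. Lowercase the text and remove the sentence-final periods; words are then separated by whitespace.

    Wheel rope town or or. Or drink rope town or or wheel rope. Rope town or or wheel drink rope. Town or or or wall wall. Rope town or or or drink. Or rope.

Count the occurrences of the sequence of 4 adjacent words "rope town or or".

5

Scanning the 31 overlapping 4-gram windows for "rope town or or":
  position 2–5: rope town or or
  position 8–11: rope town or or
  position 14–17: rope town or or
  position 20–23: rope town or or
  position 27–30: rope town or or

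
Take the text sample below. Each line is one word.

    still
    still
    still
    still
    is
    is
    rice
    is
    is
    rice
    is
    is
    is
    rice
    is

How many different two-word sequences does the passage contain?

15 tokens → 14 bigram windows in total.
Repeated bigrams (each contributes count−1 duplicates):
  is is: 4
  is rice: 3
  rice is: 3
  still still: 3
9 duplicate windows → 14 − 9 = 5 distinct.

5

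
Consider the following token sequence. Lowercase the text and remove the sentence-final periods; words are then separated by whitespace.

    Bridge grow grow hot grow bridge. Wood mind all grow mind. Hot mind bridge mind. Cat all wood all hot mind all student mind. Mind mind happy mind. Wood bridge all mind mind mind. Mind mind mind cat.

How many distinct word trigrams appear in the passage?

38 tokens → 36 trigram windows in total.
Repeated trigrams (each contributes count−1 duplicates):
  mind mind mind: 5
4 duplicate windows → 36 − 4 = 32 distinct.

32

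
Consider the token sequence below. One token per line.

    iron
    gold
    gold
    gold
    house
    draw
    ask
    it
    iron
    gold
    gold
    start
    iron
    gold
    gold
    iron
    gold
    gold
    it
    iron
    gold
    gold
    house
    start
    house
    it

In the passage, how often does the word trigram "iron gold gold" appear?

5

Scanning the 24 overlapping trigram windows for "iron gold gold":
  position 1–3: iron gold gold
  position 9–11: iron gold gold
  position 13–15: iron gold gold
  position 16–18: iron gold gold
  position 20–22: iron gold gold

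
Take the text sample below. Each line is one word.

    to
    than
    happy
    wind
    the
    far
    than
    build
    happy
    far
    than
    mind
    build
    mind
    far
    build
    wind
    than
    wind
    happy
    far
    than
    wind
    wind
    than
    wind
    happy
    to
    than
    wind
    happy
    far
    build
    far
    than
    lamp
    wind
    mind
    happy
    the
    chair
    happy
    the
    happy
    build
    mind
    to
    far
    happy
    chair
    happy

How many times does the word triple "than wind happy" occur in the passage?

3

Scanning the 49 overlapping trigram windows for "than wind happy":
  position 18–20: than wind happy
  position 25–27: than wind happy
  position 29–31: than wind happy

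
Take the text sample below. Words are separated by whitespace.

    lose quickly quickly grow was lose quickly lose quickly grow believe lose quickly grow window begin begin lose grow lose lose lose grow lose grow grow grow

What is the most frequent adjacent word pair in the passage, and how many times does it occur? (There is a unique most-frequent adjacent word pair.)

"lose quickly", 4 times

Bigram frequencies (highest first):
  lose quickly: 4
  quickly grow: 3
  lose grow: 3
  grow lose: 2
  lose lose: 2
  grow grow: 2
  … (10 more, each ≤ 1)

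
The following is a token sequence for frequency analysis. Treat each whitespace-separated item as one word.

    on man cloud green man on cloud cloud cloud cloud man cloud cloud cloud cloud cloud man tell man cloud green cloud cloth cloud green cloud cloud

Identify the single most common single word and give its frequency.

Unigram frequencies (highest first):
  cloud: 15
  man: 5
  green: 3
  on: 2
  tell: 1
  cloth: 1

"cloud", 15 times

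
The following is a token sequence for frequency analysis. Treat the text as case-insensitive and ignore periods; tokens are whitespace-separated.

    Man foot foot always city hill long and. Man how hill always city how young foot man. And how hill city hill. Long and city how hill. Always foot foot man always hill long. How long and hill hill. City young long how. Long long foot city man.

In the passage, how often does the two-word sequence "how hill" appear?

3

Scanning the 47 overlapping bigram windows for "how hill":
  position 10–11: how hill
  position 19–20: how hill
  position 26–27: how hill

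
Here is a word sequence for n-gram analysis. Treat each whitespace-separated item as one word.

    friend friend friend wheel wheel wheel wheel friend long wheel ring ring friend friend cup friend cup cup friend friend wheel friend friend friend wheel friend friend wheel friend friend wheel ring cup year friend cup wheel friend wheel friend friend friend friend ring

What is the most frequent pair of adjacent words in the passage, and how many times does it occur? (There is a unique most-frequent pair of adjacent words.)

"friend friend", 11 times

Bigram frequencies (highest first):
  friend friend: 11
  friend wheel: 6
  wheel friend: 6
  wheel wheel: 3
  friend cup: 3
  wheel ring: 2
  … (11 more, each ≤ 2)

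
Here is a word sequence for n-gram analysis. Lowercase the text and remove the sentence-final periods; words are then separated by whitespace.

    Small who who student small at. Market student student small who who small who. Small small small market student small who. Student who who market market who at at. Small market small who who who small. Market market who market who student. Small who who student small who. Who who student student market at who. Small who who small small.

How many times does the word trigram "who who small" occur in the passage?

3

Scanning the 58 overlapping trigram windows for "who who small":
  position 11–13: who who small
  position 34–36: who who small
  position 57–59: who who small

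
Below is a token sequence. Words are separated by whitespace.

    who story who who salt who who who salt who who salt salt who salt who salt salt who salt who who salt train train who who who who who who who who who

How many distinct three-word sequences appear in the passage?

34 tokens → 32 trigram windows in total.
Repeated trigrams (each contributes count−1 duplicates):
  who who who: 8
  who salt who: 4
  who who salt: 4
  salt who salt: 3
  salt who who: 3
  salt salt who: 2
  who salt salt: 2
19 duplicate windows → 32 − 19 = 13 distinct.

13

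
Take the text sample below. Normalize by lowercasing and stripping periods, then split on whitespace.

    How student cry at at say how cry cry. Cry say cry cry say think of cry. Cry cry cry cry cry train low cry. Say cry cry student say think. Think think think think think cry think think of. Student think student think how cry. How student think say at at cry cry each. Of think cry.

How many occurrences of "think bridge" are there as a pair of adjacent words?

Scanning the 57 overlapping bigram windows for "think bridge":
  (none found)

0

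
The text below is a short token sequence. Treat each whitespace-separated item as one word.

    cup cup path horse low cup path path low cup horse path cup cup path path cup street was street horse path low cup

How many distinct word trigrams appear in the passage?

24 tokens → 22 trigram windows in total.
Repeated trigrams (each contributes count−1 duplicates):
  cup cup path: 2
  cup path path: 2
  path low cup: 2
3 duplicate windows → 22 − 3 = 19 distinct.

19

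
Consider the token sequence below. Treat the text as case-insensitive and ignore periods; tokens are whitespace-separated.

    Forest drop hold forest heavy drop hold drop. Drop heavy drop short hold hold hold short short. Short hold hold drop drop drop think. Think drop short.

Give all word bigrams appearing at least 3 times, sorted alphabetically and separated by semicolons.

Bigram counts meeting the condition (at least 3 times):
  drop drop: 3
  hold hold: 3

drop drop; hold hold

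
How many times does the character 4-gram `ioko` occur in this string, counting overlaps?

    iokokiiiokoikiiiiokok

3

Sliding a length-4 window over the 21 characters (18 positions):
  position 1–4: ioko
  position 8–11: ioko
  position 17–20: ioko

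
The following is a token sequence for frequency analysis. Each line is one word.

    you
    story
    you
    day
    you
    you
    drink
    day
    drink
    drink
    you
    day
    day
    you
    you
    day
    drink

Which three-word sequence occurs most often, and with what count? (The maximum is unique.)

"day you you", 2 times

Trigram frequencies (highest first):
  day you you: 2
  you story you: 1
  story you day: 1
  you day you: 1
  you you drink: 1
  you drink day: 1
  … (8 more, each ≤ 1)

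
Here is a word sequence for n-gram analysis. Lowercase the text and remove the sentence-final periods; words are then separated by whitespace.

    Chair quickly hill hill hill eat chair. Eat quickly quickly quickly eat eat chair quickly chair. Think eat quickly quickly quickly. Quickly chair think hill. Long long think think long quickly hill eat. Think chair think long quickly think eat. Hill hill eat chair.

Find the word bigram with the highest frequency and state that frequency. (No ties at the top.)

"quickly quickly", 5 times

Bigram frequencies (highest first):
  quickly quickly: 5
  hill hill: 3
  hill eat: 3
  eat chair: 3
  chair think: 3
  chair quickly: 2
  … (18 more, each ≤ 2)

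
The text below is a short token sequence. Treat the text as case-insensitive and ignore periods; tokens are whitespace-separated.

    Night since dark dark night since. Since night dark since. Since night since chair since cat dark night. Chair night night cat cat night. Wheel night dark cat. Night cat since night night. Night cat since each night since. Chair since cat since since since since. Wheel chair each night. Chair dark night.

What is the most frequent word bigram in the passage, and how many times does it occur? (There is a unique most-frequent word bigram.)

"since since", 5 times

Bigram frequencies (highest first):
  since since: 5
  night since: 4
  dark night: 3
  since night: 3
  night night: 3
  night cat: 3
  … (22 more, each ≤ 3)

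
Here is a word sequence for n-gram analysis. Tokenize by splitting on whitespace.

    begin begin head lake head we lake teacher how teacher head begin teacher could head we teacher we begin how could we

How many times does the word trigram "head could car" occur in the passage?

0

Scanning the 20 overlapping trigram windows for "head could car":
  (none found)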